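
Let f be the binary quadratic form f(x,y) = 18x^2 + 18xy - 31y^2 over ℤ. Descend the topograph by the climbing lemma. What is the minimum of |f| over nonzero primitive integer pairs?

river: ρ → (-31,44,5)
river: ρ → (5,46,-22)
river: ρ → (-22,42,9)
river: ρ → (9,48,-7)
river: ρ → (-7,50,2)
river: ρ → (2,50,-7)
river: ρ → (-7,48,9)
river: ρ → (9,42,-22)
river: ρ → (-22,46,5)
river: ρ → (5,44,-31)
river: ρ → (-31,18,18)
river: ρ → (18,18,-31)
closes: descent 0, river 12
min |a| on river = 2

2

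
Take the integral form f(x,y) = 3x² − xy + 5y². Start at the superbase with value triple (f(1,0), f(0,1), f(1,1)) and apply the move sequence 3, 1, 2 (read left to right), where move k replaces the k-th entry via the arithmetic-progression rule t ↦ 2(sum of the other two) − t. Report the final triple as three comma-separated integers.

start (3,5,7) = (f(1,0),f(0,1),f(1,1))
replace slot 3: 2·(3+5) − 7 = 9 → (3,5,9)
replace slot 1: 2·(5+9) − 3 = 25 → (25,5,9)
replace slot 2: 2·(25+9) − 5 = 63 → (25,63,9)

25,63,9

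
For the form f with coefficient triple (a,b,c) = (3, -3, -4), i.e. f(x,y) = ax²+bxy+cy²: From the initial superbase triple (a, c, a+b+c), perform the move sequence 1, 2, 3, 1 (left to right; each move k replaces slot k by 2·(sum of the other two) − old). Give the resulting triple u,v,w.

start (3,-4,-4) = (f(1,0),f(0,1),f(1,1))
replace slot 1: 2·((-4)+(-4)) − 3 = -19 → (-19,-4,-4)
replace slot 2: 2·((-19)+(-4)) − (-4) = -42 → (-19,-42,-4)
replace slot 3: 2·((-19)+(-42)) − (-4) = -118 → (-19,-42,-118)
replace slot 1: 2·((-42)+(-118)) − (-19) = -301 → (-301,-42,-118)

-301,-42,-118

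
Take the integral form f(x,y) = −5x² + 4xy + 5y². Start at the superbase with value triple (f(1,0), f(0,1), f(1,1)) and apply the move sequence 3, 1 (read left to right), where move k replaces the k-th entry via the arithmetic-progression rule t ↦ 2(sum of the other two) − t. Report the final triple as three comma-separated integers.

start (-5,5,4) = (f(1,0),f(0,1),f(1,1))
replace slot 3: 2·((-5)+5) − 4 = -4 → (-5,5,-4)
replace slot 1: 2·(5+(-4)) − (-5) = 7 → (7,5,-4)

7,5,-4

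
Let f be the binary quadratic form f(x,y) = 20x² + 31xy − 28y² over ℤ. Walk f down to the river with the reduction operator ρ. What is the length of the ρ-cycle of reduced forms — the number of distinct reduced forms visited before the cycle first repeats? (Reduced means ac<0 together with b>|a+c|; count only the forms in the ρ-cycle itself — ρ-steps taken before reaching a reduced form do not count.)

D = 3201, ⌊√D⌋ = 56
river: ρ → (-28,25,23)
river: ρ → (23,21,-30)
river: ρ → (-30,39,14)
river: ρ → (14,45,-21)
river: ρ → (-21,39,20)
river: ρ → (20,41,-19)
river: ρ → (-19,35,26)
river: ρ → (26,17,-28)
river: ρ → (-28,39,15)
river: ρ → (15,51,-10)
river: ρ → (-10,49,20)
river: ρ → (20,31,-28)
ρ-cycle length = 12 (tail of 0 descent steps not counted)

12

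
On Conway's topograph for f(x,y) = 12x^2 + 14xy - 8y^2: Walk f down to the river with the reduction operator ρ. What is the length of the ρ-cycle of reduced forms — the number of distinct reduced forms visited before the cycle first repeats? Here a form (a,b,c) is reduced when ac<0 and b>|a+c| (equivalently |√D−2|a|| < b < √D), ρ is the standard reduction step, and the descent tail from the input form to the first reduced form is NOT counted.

D = 580, ⌊√D⌋ = 24
river: ρ → (-8,18,8)
river: ρ → (8,14,-12)
river: ρ → (-12,10,10)
river: ρ → (10,10,-12)
river: ρ → (-12,14,8)
river: ρ → (8,18,-8)
river: ρ → (-8,14,12)
river: ρ → (12,10,-10)
river: ρ → (-10,10,12)
river: ρ → (12,14,-8)
ρ-cycle length = 10 (tail of 0 descent steps not counted)

10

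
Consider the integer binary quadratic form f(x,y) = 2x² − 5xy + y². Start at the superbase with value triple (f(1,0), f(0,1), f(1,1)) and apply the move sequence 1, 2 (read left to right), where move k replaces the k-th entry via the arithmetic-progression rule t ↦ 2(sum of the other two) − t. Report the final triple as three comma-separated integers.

start (2,1,-2) = (f(1,0),f(0,1),f(1,1))
replace slot 1: 2·(1+(-2)) − 2 = -4 → (-4,1,-2)
replace slot 2: 2·((-4)+(-2)) − 1 = -13 → (-4,-13,-2)

-4,-13,-2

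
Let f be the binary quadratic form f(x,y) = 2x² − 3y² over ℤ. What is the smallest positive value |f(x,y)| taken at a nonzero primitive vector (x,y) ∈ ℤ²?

descent: ρ → (-3,0,2)
descent: ρ → (2,4,-1)  [lands on river]
river: ρ → (-1,4,2)
closes: descent 2, river 2
min |a| on river = 1

1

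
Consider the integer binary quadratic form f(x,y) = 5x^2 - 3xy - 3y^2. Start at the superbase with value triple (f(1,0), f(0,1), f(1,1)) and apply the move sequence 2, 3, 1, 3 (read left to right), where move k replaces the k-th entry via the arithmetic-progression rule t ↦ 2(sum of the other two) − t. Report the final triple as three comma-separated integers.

start (5,-3,-1) = (f(1,0),f(0,1),f(1,1))
replace slot 2: 2·(5+(-1)) − (-3) = 11 → (5,11,-1)
replace slot 3: 2·(5+11) − (-1) = 33 → (5,11,33)
replace slot 1: 2·(11+33) − 5 = 83 → (83,11,33)
replace slot 3: 2·(83+11) − 33 = 155 → (83,11,155)

83,11,155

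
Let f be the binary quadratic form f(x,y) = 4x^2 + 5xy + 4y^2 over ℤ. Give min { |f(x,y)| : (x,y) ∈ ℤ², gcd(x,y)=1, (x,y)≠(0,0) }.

translate: b→-3 (≡5 mod 8), so (4,5,4)→(4,-3,3)
flip: (4,-3,3)→(3,3,4)
reduced (well bottom): (3,3,4) with a≤c, −a<b≤a
well minimum = a = 3

3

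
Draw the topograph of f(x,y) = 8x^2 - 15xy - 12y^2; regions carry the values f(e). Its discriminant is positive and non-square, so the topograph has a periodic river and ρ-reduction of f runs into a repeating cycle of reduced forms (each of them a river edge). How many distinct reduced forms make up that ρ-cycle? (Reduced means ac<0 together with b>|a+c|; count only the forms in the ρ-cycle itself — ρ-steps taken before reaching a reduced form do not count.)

D = 609, ⌊√D⌋ = 24
descent: ρ → (-12,15,8)  [lands on river]
river: ρ → (8,17,-10)
river: ρ → (-10,23,2)
river: ρ → (2,21,-21)
river: ρ → (-21,21,2)
river: ρ → (2,23,-10)
river: ρ → (-10,17,8)
river: ρ → (8,15,-12)
river: ρ → (-12,9,11)
river: ρ → (11,13,-10)
river: ρ → (-10,7,14)
river: ρ → (14,21,-3)
river: ρ → (-3,21,14)
river: ρ → (14,7,-10)
river: ρ → (-10,13,11)
river: ρ → (11,9,-12)
ρ-cycle length = 16 (tail of 1 descent step not counted)

16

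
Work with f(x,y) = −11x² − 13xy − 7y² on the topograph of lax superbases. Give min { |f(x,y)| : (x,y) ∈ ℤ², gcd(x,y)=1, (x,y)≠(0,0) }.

translate: b→-9 (≡13 mod 22), so (11,13,7)→(11,-9,5)
flip: (11,-9,5)→(5,9,11)
translate: b→-1 (≡9 mod 10), so (5,9,11)→(5,-1,7)
reduced (well bottom): (5,-1,7) with a≤c, −a<b≤a
well minimum |f| = |-5| = 5 (negative-definite)

5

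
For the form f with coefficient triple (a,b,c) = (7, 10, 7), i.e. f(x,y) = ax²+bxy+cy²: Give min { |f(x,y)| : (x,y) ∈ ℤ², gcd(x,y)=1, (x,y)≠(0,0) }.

translate: b→-4 (≡10 mod 14), so (7,10,7)→(7,-4,4)
flip: (7,-4,4)→(4,4,7)
reduced (well bottom): (4,4,7) with a≤c, −a<b≤a
well minimum = a = 4

4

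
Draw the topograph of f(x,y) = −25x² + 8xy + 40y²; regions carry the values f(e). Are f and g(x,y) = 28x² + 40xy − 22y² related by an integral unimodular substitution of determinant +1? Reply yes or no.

D₁ = 4064, D₂ = 4064
river cycle of f (length 6): (-25, 58, 7), (7, 54, -41), (-41, 28, 20), (20, 52, -17), (-17, 50, 23), (23, 42, -25)
river cycle of g (length 8): (-22, 48, 20), (20, 32, -38), (-38, 44, 14), (14, 40, -44), (-44, 48, 10), (10, 52, -34), (-34, 16, 28), (28, 40, -22)
cycles differ ⇒ inequivalent

no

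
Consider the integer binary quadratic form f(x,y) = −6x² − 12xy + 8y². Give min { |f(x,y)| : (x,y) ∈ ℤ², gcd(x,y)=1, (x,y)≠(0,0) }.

descent: ρ → (8,12,-6)  [lands on river]
river: ρ → (-6,12,8)
river: ρ → (8,4,-10)
river: ρ → (-10,16,2)
river: ρ → (2,16,-10)
river: ρ → (-10,4,8)
closes: descent 1, river 6
min |a| on river = 2

2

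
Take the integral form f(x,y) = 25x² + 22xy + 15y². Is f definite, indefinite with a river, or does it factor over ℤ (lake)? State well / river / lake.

D = b²−4ac = 22² − 4·25·15 = -1016
D < 0 ⇒ definite ⇒ every region one sign ⇒ single well

well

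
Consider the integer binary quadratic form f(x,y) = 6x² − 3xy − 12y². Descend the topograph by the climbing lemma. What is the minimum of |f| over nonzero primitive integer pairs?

descent: ρ → (-12,3,6)
descent: ρ → (6,9,-9)  [lands on river]
river: ρ → (-9,9,6)
river: ρ → (6,15,-3)
river: ρ → (-3,15,6)
closes: descent 2, river 4
min |a| on river = 3

3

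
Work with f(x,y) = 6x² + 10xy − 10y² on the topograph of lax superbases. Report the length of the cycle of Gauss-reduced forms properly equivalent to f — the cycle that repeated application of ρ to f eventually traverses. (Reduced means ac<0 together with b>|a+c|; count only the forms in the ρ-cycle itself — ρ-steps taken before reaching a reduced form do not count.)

D = 340, ⌊√D⌋ = 18
river: ρ → (-10,10,6)
river: ρ → (6,14,-6)
river: ρ → (-6,10,10)
river: ρ → (10,10,-6)
river: ρ → (-6,14,6)
river: ρ → (6,10,-10)
ρ-cycle length = 6 (tail of 0 descent steps not counted)

6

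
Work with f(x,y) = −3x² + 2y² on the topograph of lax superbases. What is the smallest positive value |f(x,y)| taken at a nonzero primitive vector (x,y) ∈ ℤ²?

descent: ρ → (2,4,-1)  [lands on river]
river: ρ → (-1,4,2)
closes: descent 1, river 2
min |a| on river = 1

1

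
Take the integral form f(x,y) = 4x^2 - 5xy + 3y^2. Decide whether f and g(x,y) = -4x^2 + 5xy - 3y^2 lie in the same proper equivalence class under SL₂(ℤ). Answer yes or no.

D₁ = -23, D₂ = -23
f: translate: b→3 (≡-5 mod 8), so (4,-5,3)→(4,3,2)
f: flip: (4,3,2)→(2,-3,4)
f: translate: b→1 (≡-3 mod 4), so (2,-3,4)→(2,1,3)
f: reduced (well bottom): (2,1,3) with a≤c, −a<b≤a
g is negative-definite; reduce −g:
−g: translate: b→3 (≡-5 mod 8), so (4,-5,3)→(4,3,2)
−g: flip: (4,3,2)→(2,-3,4)
−g: translate: b→1 (≡-3 mod 4), so (2,-3,4)→(2,1,3)
−g: reduced (well bottom): (2,1,3) with a≤c, −a<b≤a
flip sign back: reduced form of g is (-2,-1,-3)
reduced forms (2, 1, 3) vs (-2, -1, -3) ⇒ inequivalent

no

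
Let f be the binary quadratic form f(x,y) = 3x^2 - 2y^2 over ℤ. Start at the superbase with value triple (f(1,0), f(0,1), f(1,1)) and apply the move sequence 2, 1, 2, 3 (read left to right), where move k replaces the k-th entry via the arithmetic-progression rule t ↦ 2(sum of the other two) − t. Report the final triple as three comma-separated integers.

start (3,-2,1) = (f(1,0),f(0,1),f(1,1))
replace slot 2: 2·(3+1) − (-2) = 10 → (3,10,1)
replace slot 1: 2·(10+1) − 3 = 19 → (19,10,1)
replace slot 2: 2·(19+1) − 10 = 30 → (19,30,1)
replace slot 3: 2·(19+30) − 1 = 97 → (19,30,97)

19,30,97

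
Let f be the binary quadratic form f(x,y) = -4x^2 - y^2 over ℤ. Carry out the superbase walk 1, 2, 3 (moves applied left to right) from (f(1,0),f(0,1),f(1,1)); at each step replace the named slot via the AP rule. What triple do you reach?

start (-4,-1,-5) = (f(1,0),f(0,1),f(1,1))
replace slot 1: 2·((-1)+(-5)) − (-4) = -8 → (-8,-1,-5)
replace slot 2: 2·((-8)+(-5)) − (-1) = -25 → (-8,-25,-5)
replace slot 3: 2·((-8)+(-25)) − (-5) = -61 → (-8,-25,-61)

-8,-25,-61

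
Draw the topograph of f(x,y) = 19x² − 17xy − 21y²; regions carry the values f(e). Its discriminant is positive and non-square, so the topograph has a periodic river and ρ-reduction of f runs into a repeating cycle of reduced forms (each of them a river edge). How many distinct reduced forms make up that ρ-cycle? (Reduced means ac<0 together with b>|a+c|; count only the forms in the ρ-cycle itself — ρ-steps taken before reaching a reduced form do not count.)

D = 1885, ⌊√D⌋ = 43
descent: ρ → (-21,17,19)  [lands on river]
river: ρ → (19,21,-19)
river: ρ → (-19,17,21)
river: ρ → (21,25,-15)
river: ρ → (-15,35,11)
river: ρ → (11,31,-21)
river: ρ → (-21,11,21)
river: ρ → (21,31,-11)
river: ρ → (-11,35,15)
river: ρ → (15,25,-21)
ρ-cycle length = 10 (tail of 1 descent step not counted)

10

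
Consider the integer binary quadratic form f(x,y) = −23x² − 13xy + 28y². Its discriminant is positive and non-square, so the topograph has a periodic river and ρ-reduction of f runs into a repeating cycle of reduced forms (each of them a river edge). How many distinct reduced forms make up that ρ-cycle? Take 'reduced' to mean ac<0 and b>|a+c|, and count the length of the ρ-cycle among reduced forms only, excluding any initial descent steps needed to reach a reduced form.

D = 2745, ⌊√D⌋ = 52
descent: ρ → (28,13,-23)  [lands on river]
river: ρ → (-23,33,18)
river: ρ → (18,39,-17)
river: ρ → (-17,29,28)
river: ρ → (28,27,-18)
river: ρ → (-18,45,10)
river: ρ → (10,35,-38)
river: ρ → (-38,41,7)
river: ρ → (7,43,-32)
river: ρ → (-32,21,18)
river: ρ → (18,51,-2)
river: ρ → (-2,49,43)
river: ρ → (43,37,-8)
river: ρ → (-8,43,28)
ρ-cycle length = 14 (tail of 1 descent step not counted)

14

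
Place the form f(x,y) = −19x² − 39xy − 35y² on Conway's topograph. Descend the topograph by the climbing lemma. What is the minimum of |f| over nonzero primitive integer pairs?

translate: b→1 (≡39 mod 38), so (19,39,35)→(19,1,15)
flip: (19,1,15)→(15,-1,19)
reduced (well bottom): (15,-1,19) with a≤c, −a<b≤a
well minimum |f| = |-15| = 15 (negative-definite)

15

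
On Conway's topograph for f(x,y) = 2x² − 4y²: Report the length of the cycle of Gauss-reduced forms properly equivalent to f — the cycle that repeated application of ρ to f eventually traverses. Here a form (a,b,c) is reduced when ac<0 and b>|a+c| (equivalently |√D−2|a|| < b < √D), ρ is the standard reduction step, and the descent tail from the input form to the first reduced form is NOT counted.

D = 32, ⌊√D⌋ = 5
descent: ρ → (-4,0,2)
descent: ρ → (2,4,-2)  [lands on river]
river: ρ → (-2,4,2)
ρ-cycle length = 2 (tail of 2 descent steps not counted)

2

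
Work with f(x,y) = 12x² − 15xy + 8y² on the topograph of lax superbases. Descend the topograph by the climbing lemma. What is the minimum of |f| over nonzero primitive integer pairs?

translate: b→9 (≡-15 mod 24), so (12,-15,8)→(12,9,5)
flip: (12,9,5)→(5,-9,12)
translate: b→1 (≡-9 mod 10), so (5,-9,12)→(5,1,8)
reduced (well bottom): (5,1,8) with a≤c, −a<b≤a
well minimum = a = 5

5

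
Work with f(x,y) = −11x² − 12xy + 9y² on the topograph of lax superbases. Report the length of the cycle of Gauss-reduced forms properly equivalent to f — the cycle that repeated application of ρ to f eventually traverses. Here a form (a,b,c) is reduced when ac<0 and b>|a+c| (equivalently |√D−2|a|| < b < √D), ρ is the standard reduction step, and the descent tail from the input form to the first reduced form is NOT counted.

D = 540, ⌊√D⌋ = 23
descent: ρ → (9,12,-11)  [lands on river]
river: ρ → (-11,10,10)
river: ρ → (10,10,-11)
river: ρ → (-11,12,9)
river: ρ → (9,6,-14)
river: ρ → (-14,22,1)
river: ρ → (1,22,-14)
river: ρ → (-14,6,9)
ρ-cycle length = 8 (tail of 1 descent step not counted)

8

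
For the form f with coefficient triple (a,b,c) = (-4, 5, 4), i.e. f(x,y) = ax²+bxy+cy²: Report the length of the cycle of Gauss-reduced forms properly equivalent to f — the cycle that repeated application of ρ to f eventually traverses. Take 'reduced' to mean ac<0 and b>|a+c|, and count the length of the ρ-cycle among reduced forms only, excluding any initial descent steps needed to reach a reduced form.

D = 89, ⌊√D⌋ = 9
river: ρ → (4,3,-5)
river: ρ → (-5,7,2)
river: ρ → (2,9,-1)
river: ρ → (-1,9,2)
river: ρ → (2,7,-5)
river: ρ → (-5,3,4)
river: ρ → (4,5,-4)
river: ρ → (-4,3,5)
river: ρ → (5,7,-2)
river: ρ → (-2,9,1)
river: ρ → (1,9,-2)
river: ρ → (-2,7,5)
river: ρ → (5,3,-4)
river: ρ → (-4,5,4)
ρ-cycle length = 14 (tail of 0 descent steps not counted)

14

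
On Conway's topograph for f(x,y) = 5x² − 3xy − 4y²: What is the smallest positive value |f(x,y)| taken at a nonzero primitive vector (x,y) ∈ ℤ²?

descent: ρ → (-4,3,5)  [lands on river]
river: ρ → (5,7,-2)
river: ρ → (-2,9,1)
river: ρ → (1,9,-2)
river: ρ → (-2,7,5)
river: ρ → (5,3,-4)
river: ρ → (-4,5,4)
river: ρ → (4,3,-5)
river: ρ → (-5,7,2)
river: ρ → (2,9,-1)
river: ρ → (-1,9,2)
river: ρ → (2,7,-5)
river: ρ → (-5,3,4)
river: ρ → (4,5,-4)
closes: descent 1, river 14
min |a| on river = 1

1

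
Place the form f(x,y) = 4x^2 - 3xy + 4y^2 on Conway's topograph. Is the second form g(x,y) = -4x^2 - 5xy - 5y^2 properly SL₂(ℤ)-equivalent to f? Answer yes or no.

D₁ = -55, D₂ = -55
f: flip: (4,-3,4)→(4,3,4)
f: reduced (well bottom): (4,3,4) with a≤c, −a<b≤a
g is negative-definite; reduce −g:
−g: translate: b→-3 (≡5 mod 8), so (4,5,5)→(4,-3,4)
−g: flip: (4,-3,4)→(4,3,4)
−g: reduced (well bottom): (4,3,4) with a≤c, −a<b≤a
flip sign back: reduced form of g is (-4,-3,-4)
reduced forms (4, 3, 4) vs (-4, -3, -4) ⇒ inequivalent

no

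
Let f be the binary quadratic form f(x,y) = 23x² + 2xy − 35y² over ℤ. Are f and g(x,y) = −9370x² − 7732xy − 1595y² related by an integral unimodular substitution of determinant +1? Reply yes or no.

D₁ = 3224, D₂ = 3224
river cycle of f (length 14): (23, 48, -10), (-10, 52, 13), (13, 52, -10), (-10, 48, 23), (23, 44, -14), (-14, 40, 29), (29, 18, -25), (-25, 32, 22), (22, 56, -1), (-1, 56, 22), … (4 more)
river cycle of g (length 14): (23, 48, -10), (-10, 52, 13), (13, 52, -10), (-10, 48, 23), (23, 44, -14), (-14, 40, 29), (29, 18, -25), (-25, 32, 22), (22, 56, -1), (-1, 56, 22), … (4 more)
cycles coincide ⇒ equivalent

yes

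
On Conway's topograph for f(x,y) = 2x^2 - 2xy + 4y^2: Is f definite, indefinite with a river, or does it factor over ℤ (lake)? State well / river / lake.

D = b²−4ac = (-2)² − 4·2·4 = -28
D < 0 ⇒ definite ⇒ every region one sign ⇒ single well

well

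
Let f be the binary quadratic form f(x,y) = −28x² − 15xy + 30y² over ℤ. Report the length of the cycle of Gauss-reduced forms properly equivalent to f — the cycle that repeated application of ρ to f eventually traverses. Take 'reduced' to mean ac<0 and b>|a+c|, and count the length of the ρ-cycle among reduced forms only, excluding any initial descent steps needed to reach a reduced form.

D = 3585, ⌊√D⌋ = 59
descent: ρ → (30,15,-28)  [lands on river]
river: ρ → (-28,41,17)
river: ρ → (17,27,-42)
river: ρ → (-42,57,2)
river: ρ → (2,59,-13)
river: ρ → (-13,45,30)
ρ-cycle length = 6 (tail of 1 descent step not counted)

6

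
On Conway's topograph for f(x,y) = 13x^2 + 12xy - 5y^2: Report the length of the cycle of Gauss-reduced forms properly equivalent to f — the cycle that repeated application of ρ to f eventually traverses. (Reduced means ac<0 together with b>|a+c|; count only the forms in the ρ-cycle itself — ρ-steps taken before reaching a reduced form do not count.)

D = 404, ⌊√D⌋ = 20
river: ρ → (-5,18,4)
river: ρ → (4,14,-13)
river: ρ → (-13,12,5)
river: ρ → (5,18,-4)
river: ρ → (-4,14,13)
river: ρ → (13,12,-5)
ρ-cycle length = 6 (tail of 0 descent steps not counted)

6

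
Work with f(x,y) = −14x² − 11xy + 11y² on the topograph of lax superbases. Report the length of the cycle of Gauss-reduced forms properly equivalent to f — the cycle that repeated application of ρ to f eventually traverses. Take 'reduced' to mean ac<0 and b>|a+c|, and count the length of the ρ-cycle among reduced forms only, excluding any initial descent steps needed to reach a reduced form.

D = 737, ⌊√D⌋ = 27
descent: ρ → (11,11,-14)  [lands on river]
river: ρ → (-14,17,8)
river: ρ → (8,15,-16)
river: ρ → (-16,17,7)
river: ρ → (7,25,-4)
river: ρ → (-4,23,13)
river: ρ → (13,3,-14)
river: ρ → (-14,25,2)
river: ρ → (2,27,-1)
river: ρ → (-1,27,2)
river: ρ → (2,25,-14)
river: ρ → (-14,3,13)
river: ρ → (13,23,-4)
river: ρ → (-4,25,7)
river: ρ → (7,17,-16)
river: ρ → (-16,15,8)
river: ρ → (8,17,-14)
river: ρ → (-14,11,11)
ρ-cycle length = 18 (tail of 1 descent step not counted)

18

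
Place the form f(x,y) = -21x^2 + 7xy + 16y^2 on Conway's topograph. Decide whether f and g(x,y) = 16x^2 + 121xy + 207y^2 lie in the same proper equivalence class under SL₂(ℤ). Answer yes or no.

D₁ = 1393, D₂ = 1393
river cycle of f (length 8): (16, 25, -12), (-12, 23, 18), (18, 13, -17), (-17, 21, 14), (14, 35, -3), (-3, 37, 2), (2, 35, -21), (-21, 7, 16)
river cycle of g (length 8): (16, 25, -12), (-12, 23, 18), (18, 13, -17), (-17, 21, 14), (14, 35, -3), (-3, 37, 2), (2, 35, -21), (-21, 7, 16)
cycles coincide ⇒ equivalent

yes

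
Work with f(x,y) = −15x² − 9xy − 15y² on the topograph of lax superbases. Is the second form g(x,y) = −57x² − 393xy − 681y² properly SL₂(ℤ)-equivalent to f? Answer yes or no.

D₁ = -819, D₂ = -819
f is negative-definite; reduce −f:
−f: reduced (well bottom): (15,9,15) with a≤c, −a<b≤a
flip sign back: reduced form of f is (-15,-9,-15)
g is negative-definite; reduce −g:
−g: translate: b→51 (≡393 mod 114), so (57,393,681)→(57,51,15)
−g: flip: (57,51,15)→(15,-51,57)
−g: translate: b→9 (≡-51 mod 30), so (15,-51,57)→(15,9,15)
−g: reduced (well bottom): (15,9,15) with a≤c, −a<b≤a
flip sign back: reduced form of g is (-15,-9,-15)
reduced forms (-15, -9, -15) vs (-15, -9, -15) ⇒ equivalent

yes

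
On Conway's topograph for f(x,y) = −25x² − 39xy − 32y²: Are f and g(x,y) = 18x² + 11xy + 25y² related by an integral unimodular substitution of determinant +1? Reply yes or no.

D₁ = -1679, D₂ = -1679
f is negative-definite; reduce −f:
−f: translate: b→-11 (≡39 mod 50), so (25,39,32)→(25,-11,18)
−f: flip: (25,-11,18)→(18,11,25)
−f: reduced (well bottom): (18,11,25) with a≤c, −a<b≤a
flip sign back: reduced form of f is (-18,-11,-25)
g: reduced (well bottom): (18,11,25) with a≤c, −a<b≤a
reduced forms (-18, -11, -25) vs (18, 11, 25) ⇒ inequivalent

no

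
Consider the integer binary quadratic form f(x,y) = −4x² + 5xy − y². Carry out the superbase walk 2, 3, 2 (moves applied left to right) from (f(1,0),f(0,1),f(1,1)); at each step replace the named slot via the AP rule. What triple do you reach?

start (-4,-1,0) = (f(1,0),f(0,1),f(1,1))
replace slot 2: 2·((-4)+0) − (-1) = -7 → (-4,-7,0)
replace slot 3: 2·((-4)+(-7)) − 0 = -22 → (-4,-7,-22)
replace slot 2: 2·((-4)+(-22)) − (-7) = -45 → (-4,-45,-22)

-4,-45,-22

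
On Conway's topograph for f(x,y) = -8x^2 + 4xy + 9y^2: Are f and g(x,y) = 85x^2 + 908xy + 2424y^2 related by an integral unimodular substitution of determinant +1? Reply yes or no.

D₁ = 304, D₂ = 304
river cycle of f (length 12): (9, 14, -3), (-3, 16, 4), (4, 16, -3), (-3, 14, 9), (9, 4, -8), (-8, 12, 5), (5, 8, -12), (-12, 16, 1), (1, 16, -12), (-12, 8, 5), … (2 more)
river cycle of g (length 12): (9, 14, -3), (-3, 16, 4), (4, 16, -3), (-3, 14, 9), (9, 4, -8), (-8, 12, 5), (5, 8, -12), (-12, 16, 1), (1, 16, -12), (-12, 8, 5), … (2 more)
cycles coincide ⇒ equivalent

yes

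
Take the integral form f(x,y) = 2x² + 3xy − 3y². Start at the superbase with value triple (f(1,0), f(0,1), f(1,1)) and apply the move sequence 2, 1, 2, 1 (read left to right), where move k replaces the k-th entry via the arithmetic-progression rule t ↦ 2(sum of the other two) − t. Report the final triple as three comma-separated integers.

start (2,-3,2) = (f(1,0),f(0,1),f(1,1))
replace slot 2: 2·(2+2) − (-3) = 11 → (2,11,2)
replace slot 1: 2·(11+2) − 2 = 24 → (24,11,2)
replace slot 2: 2·(24+2) − 11 = 41 → (24,41,2)
replace slot 1: 2·(41+2) − 24 = 62 → (62,41,2)

62,41,2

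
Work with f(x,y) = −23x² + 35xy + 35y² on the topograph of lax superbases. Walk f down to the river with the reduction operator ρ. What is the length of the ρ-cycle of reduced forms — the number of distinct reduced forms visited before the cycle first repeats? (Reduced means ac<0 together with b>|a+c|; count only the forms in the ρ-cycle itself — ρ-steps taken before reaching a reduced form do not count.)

D = 4445, ⌊√D⌋ = 66
river: ρ → (35,35,-23)
river: ρ → (-23,57,13)
river: ρ → (13,47,-43)
river: ρ → (-43,39,17)
river: ρ → (17,63,-7)
river: ρ → (-7,63,17)
river: ρ → (17,39,-43)
river: ρ → (-43,47,13)
river: ρ → (13,57,-23)
river: ρ → (-23,35,35)
ρ-cycle length = 10 (tail of 0 descent steps not counted)

10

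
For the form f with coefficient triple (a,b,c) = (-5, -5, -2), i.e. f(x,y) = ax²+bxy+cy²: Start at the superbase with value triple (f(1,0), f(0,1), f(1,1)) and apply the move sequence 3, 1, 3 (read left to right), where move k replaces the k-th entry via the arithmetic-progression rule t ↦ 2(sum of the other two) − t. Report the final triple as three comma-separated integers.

start (-5,-2,-12) = (f(1,0),f(0,1),f(1,1))
replace slot 3: 2·((-5)+(-2)) − (-12) = -2 → (-5,-2,-2)
replace slot 1: 2·((-2)+(-2)) − (-5) = -3 → (-3,-2,-2)
replace slot 3: 2·((-3)+(-2)) − (-2) = -8 → (-3,-2,-8)

-3,-2,-8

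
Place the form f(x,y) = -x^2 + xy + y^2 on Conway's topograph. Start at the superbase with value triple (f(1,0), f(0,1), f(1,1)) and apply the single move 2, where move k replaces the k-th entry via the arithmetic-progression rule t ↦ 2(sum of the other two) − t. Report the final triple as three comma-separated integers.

start (-1,1,1) = (f(1,0),f(0,1),f(1,1))
replace slot 2: 2·((-1)+1) − 1 = -1 → (-1,-1,1)

-1,-1,1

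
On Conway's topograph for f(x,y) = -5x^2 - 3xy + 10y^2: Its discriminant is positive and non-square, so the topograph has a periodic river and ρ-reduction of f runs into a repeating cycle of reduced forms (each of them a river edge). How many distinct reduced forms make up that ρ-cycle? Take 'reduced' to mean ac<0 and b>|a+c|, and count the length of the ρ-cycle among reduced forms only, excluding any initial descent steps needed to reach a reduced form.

D = 209, ⌊√D⌋ = 14
descent: ρ → (10,3,-5)
descent: ρ → (-5,7,8)  [lands on river]
river: ρ → (8,9,-4)
river: ρ → (-4,7,10)
river: ρ → (10,13,-1)
river: ρ → (-1,13,10)
river: ρ → (10,7,-4)
river: ρ → (-4,9,8)
river: ρ → (8,7,-5)
river: ρ → (-5,13,2)
river: ρ → (2,11,-11)
river: ρ → (-11,11,2)
river: ρ → (2,13,-5)
ρ-cycle length = 12 (tail of 2 descent steps not counted)

12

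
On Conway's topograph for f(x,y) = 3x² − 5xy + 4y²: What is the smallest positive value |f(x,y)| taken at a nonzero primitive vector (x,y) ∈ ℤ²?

translate: b→1 (≡-5 mod 6), so (3,-5,4)→(3,1,2)
flip: (3,1,2)→(2,-1,3)
reduced (well bottom): (2,-1,3) with a≤c, −a<b≤a
well minimum = a = 2

2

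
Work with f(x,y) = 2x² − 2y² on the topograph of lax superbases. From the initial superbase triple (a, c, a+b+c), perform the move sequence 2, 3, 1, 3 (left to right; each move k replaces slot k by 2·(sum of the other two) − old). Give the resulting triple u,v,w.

start (2,-2,0) = (f(1,0),f(0,1),f(1,1))
replace slot 2: 2·(2+0) − (-2) = 6 → (2,6,0)
replace slot 3: 2·(2+6) − 0 = 16 → (2,6,16)
replace slot 1: 2·(6+16) − 2 = 42 → (42,6,16)
replace slot 3: 2·(42+6) − 16 = 80 → (42,6,80)

42,6,80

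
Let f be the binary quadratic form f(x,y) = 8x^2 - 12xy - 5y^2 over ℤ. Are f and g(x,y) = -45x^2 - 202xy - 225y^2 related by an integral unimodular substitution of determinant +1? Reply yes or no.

D₁ = 304, D₂ = 304
river cycle of f (length 12): (-5, 12, 8), (8, 4, -9), (-9, 14, 3), (3, 16, -4), (-4, 16, 3), (3, 14, -9), (-9, 4, 8), (8, 12, -5), (-5, 8, 12), (12, 16, -1), … (2 more)
river cycle of g (length 12): (-1, 16, 12), (12, 8, -5), (-5, 12, 8), (8, 4, -9), (-9, 14, 3), (3, 16, -4), (-4, 16, 3), (3, 14, -9), (-9, 4, 8), (8, 12, -5), … (2 more)
cycles coincide ⇒ equivalent

yes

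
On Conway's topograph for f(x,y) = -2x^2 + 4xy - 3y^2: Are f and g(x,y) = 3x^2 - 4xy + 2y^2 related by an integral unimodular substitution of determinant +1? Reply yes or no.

D₁ = -8, D₂ = -8
f is negative-definite; reduce −f:
−f: translate: b→0 (≡-4 mod 4), so (2,-4,3)→(2,0,1)
−f: flip: (2,0,1)→(1,0,2)
−f: reduced (well bottom): (1,0,2) with a≤c, −a<b≤a
flip sign back: reduced form of f is (-1,0,-2)
g: translate: b→2 (≡-4 mod 6), so (3,-4,2)→(3,2,1)
g: flip: (3,2,1)→(1,-2,3)
g: translate: b→0 (≡-2 mod 2), so (1,-2,3)→(1,0,2)
g: reduced (well bottom): (1,0,2) with a≤c, −a<b≤a
reduced forms (-1, 0, -2) vs (1, 0, 2) ⇒ inequivalent

no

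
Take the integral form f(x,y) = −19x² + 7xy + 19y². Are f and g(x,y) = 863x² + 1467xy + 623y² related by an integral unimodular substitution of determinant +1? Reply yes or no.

D₁ = 1493, D₂ = 1493
river cycle of f (length 14): (19, 31, -7), (-7, 25, 31), (31, 37, -1), (-1, 37, 31), (31, 25, -7), (-7, 31, 19), (19, 7, -19), (-19, 31, 7), (7, 25, -31), (-31, 37, 1), … (4 more)
river cycle of g (length 14): (19, 31, -7), (-7, 25, 31), (31, 37, -1), (-1, 37, 31), (31, 25, -7), (-7, 31, 19), (19, 7, -19), (-19, 31, 7), (7, 25, -31), (-31, 37, 1), … (4 more)
cycles coincide ⇒ equivalent

yes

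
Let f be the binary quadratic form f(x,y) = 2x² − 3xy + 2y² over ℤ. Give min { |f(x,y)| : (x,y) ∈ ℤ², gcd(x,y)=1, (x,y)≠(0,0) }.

translate: b→1 (≡-3 mod 4), so (2,-3,2)→(2,1,1)
flip: (2,1,1)→(1,-1,2)
translate: b→1 (≡-1 mod 2), so (1,-1,2)→(1,1,2)
reduced (well bottom): (1,1,2) with a≤c, −a<b≤a
well minimum = a = 1

1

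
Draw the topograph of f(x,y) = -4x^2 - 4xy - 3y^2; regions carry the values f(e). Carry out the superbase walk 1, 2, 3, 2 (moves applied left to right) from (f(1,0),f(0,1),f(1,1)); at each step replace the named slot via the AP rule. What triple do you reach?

start (-4,-3,-11) = (f(1,0),f(0,1),f(1,1))
replace slot 1: 2·((-3)+(-11)) − (-4) = -24 → (-24,-3,-11)
replace slot 2: 2·((-24)+(-11)) − (-3) = -67 → (-24,-67,-11)
replace slot 3: 2·((-24)+(-67)) − (-11) = -171 → (-24,-67,-171)
replace slot 2: 2·((-24)+(-171)) − (-67) = -323 → (-24,-323,-171)

-24,-323,-171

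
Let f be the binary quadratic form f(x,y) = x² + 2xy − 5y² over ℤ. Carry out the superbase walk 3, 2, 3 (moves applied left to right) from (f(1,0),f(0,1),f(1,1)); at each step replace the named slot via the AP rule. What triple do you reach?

start (1,-5,-2) = (f(1,0),f(0,1),f(1,1))
replace slot 3: 2·(1+(-5)) − (-2) = -6 → (1,-5,-6)
replace slot 2: 2·(1+(-6)) − (-5) = -5 → (1,-5,-6)
replace slot 3: 2·(1+(-5)) − (-6) = -2 → (1,-5,-2)

1,-5,-2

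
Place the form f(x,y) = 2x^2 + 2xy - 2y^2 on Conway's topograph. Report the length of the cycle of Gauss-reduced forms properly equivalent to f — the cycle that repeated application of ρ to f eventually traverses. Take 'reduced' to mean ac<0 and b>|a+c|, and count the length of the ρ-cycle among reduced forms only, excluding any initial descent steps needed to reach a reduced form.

D = 20, ⌊√D⌋ = 4
river: ρ → (-2,2,2)
river: ρ → (2,2,-2)
ρ-cycle length = 2 (tail of 0 descent steps not counted)

2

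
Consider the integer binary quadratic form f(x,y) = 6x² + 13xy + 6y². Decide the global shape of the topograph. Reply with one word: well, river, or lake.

D = b²−4ac = 13² − 4·6·6 = 25
D = 5² is a perfect square ⇒ form factors over ℤ ⇒ lakes

lake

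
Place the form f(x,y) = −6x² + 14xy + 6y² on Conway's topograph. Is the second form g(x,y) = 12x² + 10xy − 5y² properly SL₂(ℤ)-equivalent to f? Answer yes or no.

D₁ = 340, D₂ = 340
river cycle of f (length 6): (6, 10, -10), (-10, 10, 6), (6, 14, -6), (-6, 10, 10), (10, 10, -6), (-6, 14, 6)
river cycle of g (length 14): (-5, 10, 12), (12, 14, -3), (-3, 16, 7), (7, 12, -7), (-7, 16, 3), (3, 14, -12), (-12, 10, 5), (5, 10, -12), (-12, 14, 3), (3, 16, -7), … (4 more)
cycles differ ⇒ inequivalent

no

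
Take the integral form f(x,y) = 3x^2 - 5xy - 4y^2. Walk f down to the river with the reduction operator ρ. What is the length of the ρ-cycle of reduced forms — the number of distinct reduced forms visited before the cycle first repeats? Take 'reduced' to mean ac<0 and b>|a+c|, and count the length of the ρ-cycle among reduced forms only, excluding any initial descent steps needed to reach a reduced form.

D = 73, ⌊√D⌋ = 8
descent: ρ → (-4,5,3)  [lands on river]
river: ρ → (3,7,-2)
river: ρ → (-2,5,6)
river: ρ → (6,7,-1)
river: ρ → (-1,7,6)
river: ρ → (6,5,-2)
river: ρ → (-2,7,3)
river: ρ → (3,5,-4)
river: ρ → (-4,3,4)
river: ρ → (4,5,-3)
river: ρ → (-3,7,2)
river: ρ → (2,5,-6)
river: ρ → (-6,7,1)
river: ρ → (1,7,-6)
river: ρ → (-6,5,2)
river: ρ → (2,7,-3)
river: ρ → (-3,5,4)
river: ρ → (4,3,-4)
ρ-cycle length = 18 (tail of 1 descent step not counted)

18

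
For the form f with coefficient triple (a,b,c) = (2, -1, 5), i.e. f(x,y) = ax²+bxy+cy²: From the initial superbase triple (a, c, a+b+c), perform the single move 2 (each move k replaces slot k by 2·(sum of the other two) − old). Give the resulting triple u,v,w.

start (2,5,6) = (f(1,0),f(0,1),f(1,1))
replace slot 2: 2·(2+6) − 5 = 11 → (2,11,6)

2,11,6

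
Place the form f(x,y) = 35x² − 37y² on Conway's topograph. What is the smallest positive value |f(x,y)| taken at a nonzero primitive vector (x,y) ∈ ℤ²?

descent: ρ → (-37,0,35)
descent: ρ → (35,70,-2)  [lands on river]
river: ρ → (-2,70,35)
closes: descent 2, river 2
min |a| on river = 2

2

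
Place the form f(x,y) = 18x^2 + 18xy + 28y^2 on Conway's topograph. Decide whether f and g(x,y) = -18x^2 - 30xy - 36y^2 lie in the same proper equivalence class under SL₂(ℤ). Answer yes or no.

D₁ = -1692, D₂ = -1692
f: reduced (well bottom): (18,18,28) with a≤c, −a<b≤a
g is negative-definite; reduce −g:
−g: translate: b→-6 (≡30 mod 36), so (18,30,36)→(18,-6,24)
−g: reduced (well bottom): (18,-6,24) with a≤c, −a<b≤a
flip sign back: reduced form of g is (-18,6,-24)
reduced forms (18, 18, 28) vs (-18, 6, -24) ⇒ inequivalent

no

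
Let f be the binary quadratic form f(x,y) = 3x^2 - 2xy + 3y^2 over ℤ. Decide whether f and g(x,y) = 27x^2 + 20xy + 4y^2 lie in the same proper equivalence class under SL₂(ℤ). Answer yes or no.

D₁ = -32, D₂ = -32
f: flip: (3,-2,3)→(3,2,3)
f: reduced (well bottom): (3,2,3) with a≤c, −a<b≤a
g: flip: (27,20,4)→(4,-20,27)
g: translate: b→4 (≡-20 mod 8), so (4,-20,27)→(4,4,3)
g: flip: (4,4,3)→(3,-4,4)
g: translate: b→2 (≡-4 mod 6), so (3,-4,4)→(3,2,3)
g: reduced (well bottom): (3,2,3) with a≤c, −a<b≤a
reduced forms (3, 2, 3) vs (3, 2, 3) ⇒ equivalent

yes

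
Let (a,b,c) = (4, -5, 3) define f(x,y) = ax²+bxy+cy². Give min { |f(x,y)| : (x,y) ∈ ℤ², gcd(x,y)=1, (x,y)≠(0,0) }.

translate: b→3 (≡-5 mod 8), so (4,-5,3)→(4,3,2)
flip: (4,3,2)→(2,-3,4)
translate: b→1 (≡-3 mod 4), so (2,-3,4)→(2,1,3)
reduced (well bottom): (2,1,3) with a≤c, −a<b≤a
well minimum = a = 2

2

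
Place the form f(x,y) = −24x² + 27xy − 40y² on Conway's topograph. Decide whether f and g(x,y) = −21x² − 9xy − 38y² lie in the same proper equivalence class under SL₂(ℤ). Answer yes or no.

D₁ = -3111, D₂ = -3111
f is negative-definite; reduce −f:
−f: translate: b→21 (≡-27 mod 48), so (24,-27,40)→(24,21,37)
−f: reduced (well bottom): (24,21,37) with a≤c, −a<b≤a
flip sign back: reduced form of f is (-24,-21,-37)
g is negative-definite; reduce −g:
−g: reduced (well bottom): (21,9,38) with a≤c, −a<b≤a
flip sign back: reduced form of g is (-21,-9,-38)
reduced forms (-24, -21, -37) vs (-21, -9, -38) ⇒ inequivalent

no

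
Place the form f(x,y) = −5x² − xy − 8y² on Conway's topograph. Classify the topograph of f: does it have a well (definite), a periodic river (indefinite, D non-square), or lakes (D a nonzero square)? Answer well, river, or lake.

D = b²−4ac = (-1)² − 4·(-5)·(-8) = -159
D < 0 ⇒ definite ⇒ every region one sign ⇒ single well

well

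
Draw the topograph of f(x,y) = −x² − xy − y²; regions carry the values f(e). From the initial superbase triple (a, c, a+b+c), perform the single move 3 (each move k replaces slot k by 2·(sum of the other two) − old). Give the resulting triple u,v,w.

start (-1,-1,-3) = (f(1,0),f(0,1),f(1,1))
replace slot 3: 2·((-1)+(-1)) − (-3) = -1 → (-1,-1,-1)

-1,-1,-1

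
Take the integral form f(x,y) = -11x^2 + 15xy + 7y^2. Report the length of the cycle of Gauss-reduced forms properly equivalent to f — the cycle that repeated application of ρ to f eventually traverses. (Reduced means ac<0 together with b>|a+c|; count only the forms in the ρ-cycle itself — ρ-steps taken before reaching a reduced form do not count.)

D = 533, ⌊√D⌋ = 23
river: ρ → (7,13,-13)
river: ρ → (-13,13,7)
river: ρ → (7,15,-11)
river: ρ → (-11,7,11)
river: ρ → (11,15,-7)
river: ρ → (-7,13,13)
river: ρ → (13,13,-7)
river: ρ → (-7,15,11)
river: ρ → (11,7,-11)
river: ρ → (-11,15,7)
ρ-cycle length = 10 (tail of 0 descent steps not counted)

10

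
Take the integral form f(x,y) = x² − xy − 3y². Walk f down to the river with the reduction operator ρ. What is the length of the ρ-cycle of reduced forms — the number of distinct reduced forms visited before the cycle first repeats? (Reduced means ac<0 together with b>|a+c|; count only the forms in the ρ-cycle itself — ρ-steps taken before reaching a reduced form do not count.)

D = 13, ⌊√D⌋ = 3
descent: ρ → (-3,1,1)
descent: ρ → (1,3,-1)  [lands on river]
river: ρ → (-1,3,1)
ρ-cycle length = 2 (tail of 2 descent steps not counted)

2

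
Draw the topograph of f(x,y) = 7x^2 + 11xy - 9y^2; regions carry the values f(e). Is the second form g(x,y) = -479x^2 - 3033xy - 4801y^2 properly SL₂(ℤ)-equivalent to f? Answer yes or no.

D₁ = 373, D₂ = 373
river cycle of f (length 14): (-9, 7, 9), (9, 11, -7), (-7, 17, 3), (3, 19, -1), (-1, 19, 3), (3, 17, -7), (-7, 11, 9), (9, 7, -9), (-9, 11, 7), (7, 17, -3), … (4 more)
river cycle of g (length 14): (7, 11, -9), (-9, 7, 9), (9, 11, -7), (-7, 17, 3), (3, 19, -1), (-1, 19, 3), (3, 17, -7), (-7, 11, 9), (9, 7, -9), (-9, 11, 7), … (4 more)
cycles coincide ⇒ equivalent

yes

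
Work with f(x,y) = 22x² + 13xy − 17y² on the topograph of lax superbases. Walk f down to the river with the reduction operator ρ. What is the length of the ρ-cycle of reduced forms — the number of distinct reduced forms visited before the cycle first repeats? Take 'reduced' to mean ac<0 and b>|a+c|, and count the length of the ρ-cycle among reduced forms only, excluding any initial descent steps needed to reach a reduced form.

D = 1665, ⌊√D⌋ = 40
river: ρ → (-17,21,18)
river: ρ → (18,15,-20)
river: ρ → (-20,25,13)
river: ρ → (13,27,-18)
river: ρ → (-18,9,22)
river: ρ → (22,35,-5)
river: ρ → (-5,35,22)
river: ρ → (22,9,-18)
river: ρ → (-18,27,13)
river: ρ → (13,25,-20)
river: ρ → (-20,15,18)
river: ρ → (18,21,-17)
river: ρ → (-17,13,22)
river: ρ → (22,31,-8)
river: ρ → (-8,33,18)
river: ρ → (18,39,-2)
river: ρ → (-2,37,37)
river: ρ → (37,37,-2)
river: ρ → (-2,39,18)
river: ρ → (18,33,-8)
river: ρ → (-8,31,22)
river: ρ → (22,13,-17)
ρ-cycle length = 22 (tail of 0 descent steps not counted)

22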